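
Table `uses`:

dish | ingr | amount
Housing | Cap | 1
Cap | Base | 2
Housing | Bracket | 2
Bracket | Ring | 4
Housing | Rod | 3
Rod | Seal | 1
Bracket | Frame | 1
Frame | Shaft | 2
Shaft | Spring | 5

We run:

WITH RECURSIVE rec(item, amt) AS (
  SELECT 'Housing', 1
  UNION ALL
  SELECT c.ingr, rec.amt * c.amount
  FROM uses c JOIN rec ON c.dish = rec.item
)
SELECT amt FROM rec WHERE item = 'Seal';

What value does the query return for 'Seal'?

3

Base: (Housing, amt=1).
Iteration 1: components of {Housing} -> Bracket = 1*2 = 2, Cap = 1*1 = 1, Rod = 1*3 = 3.
Iteration 2: components of {Bracket,Cap,Rod} -> Base = 1*2 = 2, Frame = 2*1 = 2, Ring = 2*4 = 8, Seal = 3*1 = 3.
Iteration 3: components of {Base,Frame,Ring,Seal} -> Shaft = 2*2 = 4.
Iteration 4: components of {Shaft} -> Spring = 4*5 = 20.
Iteration 5: no further components; recursion stops.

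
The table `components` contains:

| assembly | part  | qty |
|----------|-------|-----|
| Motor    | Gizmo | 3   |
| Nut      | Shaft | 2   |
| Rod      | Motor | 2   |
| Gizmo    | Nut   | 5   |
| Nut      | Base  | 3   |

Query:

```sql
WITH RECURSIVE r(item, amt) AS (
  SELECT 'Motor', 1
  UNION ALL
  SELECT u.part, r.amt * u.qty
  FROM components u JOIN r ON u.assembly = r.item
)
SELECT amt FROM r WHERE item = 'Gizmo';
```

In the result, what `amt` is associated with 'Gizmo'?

3

Base: (Motor, amt=1).
Iteration 1: components of {Motor} -> Gizmo = 1*3 = 3.
Iteration 2: components of {Gizmo} -> Nut = 3*5 = 15.
Iteration 3: components of {Nut} -> Base = 15*3 = 45, Shaft = 15*2 = 30.
Iteration 4: no further components; recursion stops.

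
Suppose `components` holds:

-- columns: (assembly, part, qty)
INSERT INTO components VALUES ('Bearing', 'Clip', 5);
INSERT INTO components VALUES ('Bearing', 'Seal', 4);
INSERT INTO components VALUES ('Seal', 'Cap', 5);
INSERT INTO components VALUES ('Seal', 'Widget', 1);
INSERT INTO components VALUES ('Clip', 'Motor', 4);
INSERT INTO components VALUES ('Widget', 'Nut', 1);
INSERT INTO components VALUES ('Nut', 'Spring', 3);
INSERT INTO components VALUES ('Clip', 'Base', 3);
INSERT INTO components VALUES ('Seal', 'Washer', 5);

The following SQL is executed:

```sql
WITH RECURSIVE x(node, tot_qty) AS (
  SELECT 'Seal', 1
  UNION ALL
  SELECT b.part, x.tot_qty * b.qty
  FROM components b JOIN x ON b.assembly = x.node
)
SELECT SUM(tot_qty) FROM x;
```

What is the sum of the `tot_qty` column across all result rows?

Base: (Seal, tot_qty=1).
Iteration 1: components of {Seal} -> Cap = 1*5 = 5, Washer = 1*5 = 5, Widget = 1*1 = 1.
Iteration 2: components of {Cap,Washer,Widget} -> Nut = 1*1 = 1.
Iteration 3: components of {Nut} -> Spring = 1*3 = 3.
Iteration 4: no further components; recursion stops.
SUM(tot_qty) = 1 + 5 + 1 + 5 + 1 + 3 = 16.

16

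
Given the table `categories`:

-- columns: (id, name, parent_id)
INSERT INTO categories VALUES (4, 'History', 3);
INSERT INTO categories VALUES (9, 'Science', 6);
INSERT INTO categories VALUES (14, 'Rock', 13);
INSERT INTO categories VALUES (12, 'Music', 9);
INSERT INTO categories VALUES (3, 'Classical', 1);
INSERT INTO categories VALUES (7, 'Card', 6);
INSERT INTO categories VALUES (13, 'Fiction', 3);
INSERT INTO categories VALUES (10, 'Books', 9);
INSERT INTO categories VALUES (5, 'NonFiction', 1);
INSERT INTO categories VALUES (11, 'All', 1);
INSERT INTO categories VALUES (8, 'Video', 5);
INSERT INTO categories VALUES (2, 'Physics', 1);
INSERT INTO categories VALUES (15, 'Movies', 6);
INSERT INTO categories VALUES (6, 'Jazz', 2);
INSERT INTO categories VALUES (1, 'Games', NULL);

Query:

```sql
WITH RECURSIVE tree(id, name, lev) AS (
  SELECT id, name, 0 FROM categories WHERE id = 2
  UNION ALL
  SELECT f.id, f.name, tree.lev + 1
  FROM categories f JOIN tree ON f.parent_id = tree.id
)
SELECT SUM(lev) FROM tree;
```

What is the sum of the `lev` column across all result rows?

Base: id=2 (Physics) at lev 0.
Iteration 1: rows with parent_id in {2} -> Jazz (id 6, lev 1).
Iteration 2: rows with parent_id in {6} -> Card (id 7, lev 2), Science (id 9, lev 2), Movies (id 15, lev 2).
Iteration 3: rows with parent_id in {7,9,15} -> Books (id 10, lev 3), Music (id 12, lev 3).
Iteration 4: no rows with parent_id in {10,12}; recursion stops.
SUM(lev) = 0 + 1 + 2 + 2 + 2 + 3 + 3 = 13.

13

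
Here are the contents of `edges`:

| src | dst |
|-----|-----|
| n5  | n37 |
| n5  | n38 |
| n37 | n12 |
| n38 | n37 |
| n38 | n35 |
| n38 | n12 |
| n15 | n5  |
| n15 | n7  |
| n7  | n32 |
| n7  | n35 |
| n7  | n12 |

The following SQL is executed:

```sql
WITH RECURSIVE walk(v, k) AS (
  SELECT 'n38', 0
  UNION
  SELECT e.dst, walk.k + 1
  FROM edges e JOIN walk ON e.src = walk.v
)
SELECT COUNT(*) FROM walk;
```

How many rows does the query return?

5

Base: (n38, k=0).
Iteration 1: edges from {n38} -> (n12, k=1), (n35, k=1), (n37, k=1).
Iteration 2: edges from {n12,n35,n37} -> (n12, k=2).
Iteration 3: no outgoing edges from {n12}; recursion stops.
Total rows emitted: 5.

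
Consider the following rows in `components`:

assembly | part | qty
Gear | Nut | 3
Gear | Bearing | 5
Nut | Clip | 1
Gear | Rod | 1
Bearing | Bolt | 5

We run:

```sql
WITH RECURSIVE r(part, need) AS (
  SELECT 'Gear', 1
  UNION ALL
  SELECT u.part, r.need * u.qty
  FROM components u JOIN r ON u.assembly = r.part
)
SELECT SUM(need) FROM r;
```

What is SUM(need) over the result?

Base: (Gear, need=1).
Iteration 1: components of {Gear} -> Bearing = 1*5 = 5, Nut = 1*3 = 3, Rod = 1*1 = 1.
Iteration 2: components of {Bearing,Nut,Rod} -> Bolt = 5*5 = 25, Clip = 3*1 = 3.
Iteration 3: no further components; recursion stops.
SUM(need) = 1 + 3 + 5 + 1 + 3 + 25 = 38.

38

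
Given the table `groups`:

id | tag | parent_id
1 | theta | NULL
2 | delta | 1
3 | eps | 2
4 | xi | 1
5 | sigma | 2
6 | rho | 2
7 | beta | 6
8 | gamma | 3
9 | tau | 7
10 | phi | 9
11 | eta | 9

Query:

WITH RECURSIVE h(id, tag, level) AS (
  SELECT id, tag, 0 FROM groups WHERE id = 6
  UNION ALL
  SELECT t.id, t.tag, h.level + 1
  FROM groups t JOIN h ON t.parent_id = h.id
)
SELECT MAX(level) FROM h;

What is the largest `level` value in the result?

Base: id=6 (rho) at level 0.
Iteration 1: rows with parent_id in {6} -> beta (id 7, level 1).
Iteration 2: rows with parent_id in {7} -> tau (id 9, level 2).
Iteration 3: rows with parent_id in {9} -> phi (id 10, level 3), eta (id 11, level 3).
Iteration 4: no rows with parent_id in {10,11}; recursion stops.
level values: 0, 1, 2, 3, 3; the maximum is 3.

3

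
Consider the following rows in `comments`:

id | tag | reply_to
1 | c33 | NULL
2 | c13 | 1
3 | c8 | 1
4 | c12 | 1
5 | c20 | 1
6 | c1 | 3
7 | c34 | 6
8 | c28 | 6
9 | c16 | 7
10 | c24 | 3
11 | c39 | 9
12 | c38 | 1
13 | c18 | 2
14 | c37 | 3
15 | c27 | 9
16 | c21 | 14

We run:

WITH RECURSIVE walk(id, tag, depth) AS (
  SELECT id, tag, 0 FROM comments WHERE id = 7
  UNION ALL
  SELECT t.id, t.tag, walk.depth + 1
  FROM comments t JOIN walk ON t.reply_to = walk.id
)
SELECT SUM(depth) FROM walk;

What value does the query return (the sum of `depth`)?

5

Base: id=7 (c34) at depth 0.
Iteration 1: rows with reply_to in {7} -> c16 (id 9, depth 1).
Iteration 2: rows with reply_to in {9} -> c39 (id 11, depth 2), c27 (id 15, depth 2).
Iteration 3: no rows with reply_to in {11,15}; recursion stops.
SUM(depth) = 0 + 1 + 2 + 2 = 5.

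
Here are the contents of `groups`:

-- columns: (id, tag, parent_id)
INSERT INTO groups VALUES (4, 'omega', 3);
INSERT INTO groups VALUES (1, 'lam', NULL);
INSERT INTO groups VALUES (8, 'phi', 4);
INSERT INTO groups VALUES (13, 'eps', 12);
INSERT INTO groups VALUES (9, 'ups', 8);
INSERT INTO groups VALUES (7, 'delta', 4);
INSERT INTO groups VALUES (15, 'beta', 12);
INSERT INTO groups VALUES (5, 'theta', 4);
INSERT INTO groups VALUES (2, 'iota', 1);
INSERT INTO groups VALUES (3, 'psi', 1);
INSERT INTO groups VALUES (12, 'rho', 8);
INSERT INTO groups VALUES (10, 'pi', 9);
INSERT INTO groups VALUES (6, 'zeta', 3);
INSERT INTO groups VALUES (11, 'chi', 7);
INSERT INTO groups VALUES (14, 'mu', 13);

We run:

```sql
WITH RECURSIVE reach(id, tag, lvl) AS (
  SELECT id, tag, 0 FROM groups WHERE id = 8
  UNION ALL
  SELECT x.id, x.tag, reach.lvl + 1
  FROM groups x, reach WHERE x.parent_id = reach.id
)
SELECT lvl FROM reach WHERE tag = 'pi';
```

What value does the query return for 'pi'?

Base: id=8 (phi) at lvl 0.
Iteration 1: rows with parent_id in {8} -> ups (id 9, lvl 1), rho (id 12, lvl 1).
Iteration 2: rows with parent_id in {9,12} -> pi (id 10, lvl 2), eps (id 13, lvl 2), beta (id 15, lvl 2).
Iteration 3: rows with parent_id in {10,13,15} -> mu (id 14, lvl 3).
Iteration 4: no rows with parent_id in {14}; recursion stops.

2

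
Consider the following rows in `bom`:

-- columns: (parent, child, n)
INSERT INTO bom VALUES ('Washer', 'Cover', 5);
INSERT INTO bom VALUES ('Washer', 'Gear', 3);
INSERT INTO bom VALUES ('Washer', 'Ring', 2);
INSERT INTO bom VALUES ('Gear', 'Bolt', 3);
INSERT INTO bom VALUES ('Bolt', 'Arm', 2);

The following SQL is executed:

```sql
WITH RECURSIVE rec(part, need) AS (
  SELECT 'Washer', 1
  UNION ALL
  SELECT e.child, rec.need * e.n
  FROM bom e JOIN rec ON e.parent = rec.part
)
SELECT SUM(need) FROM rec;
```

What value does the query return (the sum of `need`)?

38

Base: (Washer, need=1).
Iteration 1: components of {Washer} -> Cover = 1*5 = 5, Gear = 1*3 = 3, Ring = 1*2 = 2.
Iteration 2: components of {Cover,Gear,Ring} -> Bolt = 3*3 = 9.
Iteration 3: components of {Bolt} -> Arm = 9*2 = 18.
Iteration 4: no further components; recursion stops.
SUM(need) = 1 + 5 + 3 + 2 + 9 + 18 = 38.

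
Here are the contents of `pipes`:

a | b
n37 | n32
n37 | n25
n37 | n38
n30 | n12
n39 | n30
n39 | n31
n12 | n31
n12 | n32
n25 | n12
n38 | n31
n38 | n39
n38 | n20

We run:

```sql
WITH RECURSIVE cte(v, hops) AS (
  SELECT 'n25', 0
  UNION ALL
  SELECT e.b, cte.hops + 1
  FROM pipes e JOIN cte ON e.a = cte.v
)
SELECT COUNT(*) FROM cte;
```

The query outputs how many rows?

4

Base: (n25, hops=0).
Iteration 1: edges from {n25} -> (n12, hops=1).
Iteration 2: edges from {n12} -> (n31, hops=2), (n32, hops=2).
Iteration 3: no outgoing edges from {n31,n32}; recursion stops.
Total rows emitted: 4.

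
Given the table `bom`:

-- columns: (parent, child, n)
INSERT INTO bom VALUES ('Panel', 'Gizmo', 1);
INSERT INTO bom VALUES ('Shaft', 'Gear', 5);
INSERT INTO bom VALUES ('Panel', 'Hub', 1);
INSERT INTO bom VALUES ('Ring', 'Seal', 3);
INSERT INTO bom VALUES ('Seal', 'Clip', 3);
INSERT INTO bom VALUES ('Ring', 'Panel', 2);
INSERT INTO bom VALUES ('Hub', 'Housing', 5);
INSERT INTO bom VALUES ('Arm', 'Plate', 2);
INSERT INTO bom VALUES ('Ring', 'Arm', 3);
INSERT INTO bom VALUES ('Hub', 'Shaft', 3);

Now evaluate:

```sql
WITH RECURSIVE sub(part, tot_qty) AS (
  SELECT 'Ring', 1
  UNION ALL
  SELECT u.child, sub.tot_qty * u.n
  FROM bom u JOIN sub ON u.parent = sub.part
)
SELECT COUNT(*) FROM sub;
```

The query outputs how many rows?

11

Base: (Ring, tot_qty=1).
Iteration 1: components of {Ring} -> Arm = 1*3 = 3, Panel = 1*2 = 2, Seal = 1*3 = 3.
Iteration 2: components of {Arm,Panel,Seal} -> Clip = 3*3 = 9, Gizmo = 2*1 = 2, Hub = 2*1 = 2, Plate = 3*2 = 6.
Iteration 3: components of {Clip,Gizmo,Hub,Plate} -> Housing = 2*5 = 10, Shaft = 2*3 = 6.
Iteration 4: components of {Housing,Shaft} -> Gear = 6*5 = 30.
Iteration 5: no further components; recursion stops.
Total rows emitted: 11.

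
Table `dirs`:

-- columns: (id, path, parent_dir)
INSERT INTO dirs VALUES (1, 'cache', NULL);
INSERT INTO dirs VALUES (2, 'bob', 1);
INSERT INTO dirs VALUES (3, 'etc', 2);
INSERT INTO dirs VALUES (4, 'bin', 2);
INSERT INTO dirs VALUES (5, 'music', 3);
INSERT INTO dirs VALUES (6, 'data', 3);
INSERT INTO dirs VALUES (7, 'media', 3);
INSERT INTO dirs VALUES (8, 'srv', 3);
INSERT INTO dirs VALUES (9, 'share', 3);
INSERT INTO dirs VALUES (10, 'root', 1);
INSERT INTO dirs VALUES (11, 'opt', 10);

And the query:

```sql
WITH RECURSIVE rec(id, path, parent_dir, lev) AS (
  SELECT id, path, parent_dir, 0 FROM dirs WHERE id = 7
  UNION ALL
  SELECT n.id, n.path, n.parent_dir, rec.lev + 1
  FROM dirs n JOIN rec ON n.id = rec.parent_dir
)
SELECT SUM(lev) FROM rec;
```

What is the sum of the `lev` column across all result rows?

6

Base: id=7 (media), parent_dir=3, lev 0.
Iteration 1: join on id=3 -> etc (id 3, parent_dir=2, lev 1).
Iteration 2: join on id=2 -> bob (id 2, parent_dir=1, lev 2).
Iteration 3: join on id=1 -> cache (id 1, parent_dir=NULL, lev 3).
Iteration 4: parent_dir is NULL; no match; recursion stops.
SUM(lev) = 0 + 1 + 2 + 3 = 6.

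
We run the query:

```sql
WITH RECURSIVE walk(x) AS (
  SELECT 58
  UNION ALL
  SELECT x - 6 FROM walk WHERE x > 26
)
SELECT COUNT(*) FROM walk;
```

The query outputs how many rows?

Base: x=58.
Iteration 1: 58 > 26 holds -> x = 58 - 6 = 52.
Iteration 2: 52 > 26 holds -> x = 52 - 6 = 46.
Iteration 3: 46 > 26 holds -> x = 46 - 6 = 40.
Iteration 4: 40 > 26 holds -> x = 40 - 6 = 34.
Iteration 5: 34 > 26 holds -> x = 34 - 6 = 28.
Iteration 6: 28 > 26 holds -> x = 28 - 6 = 22.
Iteration 7: 22 > 26 fails; recursion stops.
Total rows emitted: 7.

7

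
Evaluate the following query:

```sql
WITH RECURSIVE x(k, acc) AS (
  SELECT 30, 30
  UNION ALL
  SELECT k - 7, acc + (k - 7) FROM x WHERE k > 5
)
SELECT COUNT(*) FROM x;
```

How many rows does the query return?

Base: k=30, acc=30.
Iteration 1: 30 > 5 holds -> k = 30 - 7 = 23, acc = 30 + 23 = 53.
Iteration 2: 23 > 5 holds -> k = 23 - 7 = 16, acc = 53 + 16 = 69.
Iteration 3: 16 > 5 holds -> k = 16 - 7 = 9, acc = 69 + 9 = 78.
Iteration 4: 9 > 5 holds -> k = 9 - 7 = 2, acc = 78 + 2 = 80.
Iteration 5: 2 > 5 fails; recursion stops.
Total rows emitted: 5.

5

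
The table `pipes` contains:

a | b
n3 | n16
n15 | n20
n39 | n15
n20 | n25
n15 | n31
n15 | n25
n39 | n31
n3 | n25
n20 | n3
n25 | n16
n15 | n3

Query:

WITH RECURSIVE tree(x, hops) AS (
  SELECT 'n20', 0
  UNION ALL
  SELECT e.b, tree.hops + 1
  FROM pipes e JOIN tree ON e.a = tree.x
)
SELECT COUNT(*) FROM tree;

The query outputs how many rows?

Base: (n20, hops=0).
Iteration 1: edges from {n20} -> (n25, hops=1), (n3, hops=1).
Iteration 2: edges from {n25,n3} -> (n16, hops=2) x2, (n25, hops=2). [UNION ALL keeps all 3 new rows, including repeats]
Iteration 3: edges from {n16,n25} -> (n16, hops=3).
Iteration 4: no outgoing edges from {n16}; recursion stops.
Total rows emitted: 7.

7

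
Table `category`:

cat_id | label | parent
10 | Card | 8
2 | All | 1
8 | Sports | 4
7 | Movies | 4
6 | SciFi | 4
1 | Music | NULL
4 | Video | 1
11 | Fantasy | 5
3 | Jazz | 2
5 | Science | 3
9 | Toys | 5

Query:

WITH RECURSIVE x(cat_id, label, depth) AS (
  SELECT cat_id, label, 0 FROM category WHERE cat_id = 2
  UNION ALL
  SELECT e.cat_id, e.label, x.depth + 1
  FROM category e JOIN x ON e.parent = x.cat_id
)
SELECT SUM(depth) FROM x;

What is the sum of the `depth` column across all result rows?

Base: cat_id=2 (All) at depth 0.
Iteration 1: rows with parent in {2} -> Jazz (id 3, depth 1).
Iteration 2: rows with parent in {3} -> Science (id 5, depth 2).
Iteration 3: rows with parent in {5} -> Toys (id 9, depth 3), Fantasy (id 11, depth 3).
Iteration 4: no rows with parent in {9,11}; recursion stops.
SUM(depth) = 0 + 1 + 2 + 3 + 3 = 9.

9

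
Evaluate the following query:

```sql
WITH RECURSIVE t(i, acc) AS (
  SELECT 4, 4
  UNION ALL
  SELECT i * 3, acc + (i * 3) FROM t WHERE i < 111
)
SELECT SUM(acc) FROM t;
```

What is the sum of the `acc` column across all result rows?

716

Base: i=4, acc=4.
Iteration 1: 4 < 111 holds -> i = 4 * 3 = 12, acc = 4 + 12 = 16.
Iteration 2: 12 < 111 holds -> i = 12 * 3 = 36, acc = 16 + 36 = 52.
Iteration 3: 36 < 111 holds -> i = 36 * 3 = 108, acc = 52 + 108 = 160.
Iteration 4: 108 < 111 holds -> i = 108 * 3 = 324, acc = 160 + 324 = 484.
Iteration 5: 324 < 111 fails; recursion stops.
SUM(acc) = 4 + 16 + 52 + 160 + 484 = 716.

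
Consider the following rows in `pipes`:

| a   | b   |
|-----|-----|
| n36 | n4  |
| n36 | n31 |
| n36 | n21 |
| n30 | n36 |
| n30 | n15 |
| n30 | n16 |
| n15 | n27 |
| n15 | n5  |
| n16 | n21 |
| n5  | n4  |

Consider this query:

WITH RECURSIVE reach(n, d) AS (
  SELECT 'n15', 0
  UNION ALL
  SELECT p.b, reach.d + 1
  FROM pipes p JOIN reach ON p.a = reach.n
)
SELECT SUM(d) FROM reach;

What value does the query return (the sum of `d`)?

4

Base: (n15, d=0).
Iteration 1: edges from {n15} -> (n27, d=1), (n5, d=1).
Iteration 2: edges from {n27,n5} -> (n4, d=2).
Iteration 3: no outgoing edges from {n4}; recursion stops.
SUM(d) = 0 + 1 + 1 + 2 = 4.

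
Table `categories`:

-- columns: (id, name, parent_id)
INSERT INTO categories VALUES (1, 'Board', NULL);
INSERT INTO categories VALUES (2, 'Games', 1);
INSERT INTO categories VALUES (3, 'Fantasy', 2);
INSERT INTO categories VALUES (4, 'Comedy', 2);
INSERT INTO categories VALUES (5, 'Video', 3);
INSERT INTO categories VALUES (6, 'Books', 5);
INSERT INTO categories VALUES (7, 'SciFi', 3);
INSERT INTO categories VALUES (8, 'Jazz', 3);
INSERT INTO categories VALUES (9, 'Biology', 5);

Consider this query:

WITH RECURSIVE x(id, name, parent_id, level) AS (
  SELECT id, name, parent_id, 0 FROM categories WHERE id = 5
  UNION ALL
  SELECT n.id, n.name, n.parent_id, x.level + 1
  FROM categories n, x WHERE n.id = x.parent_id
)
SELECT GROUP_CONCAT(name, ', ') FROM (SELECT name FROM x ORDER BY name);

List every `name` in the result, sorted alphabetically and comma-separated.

Base: id=5 (Video), parent_id=3, level 0.
Iteration 1: join on id=3 -> Fantasy (id 3, parent_id=2, level 1).
Iteration 2: join on id=2 -> Games (id 2, parent_id=1, level 2).
Iteration 3: join on id=1 -> Board (id 1, parent_id=NULL, level 3).
Iteration 4: parent_id is NULL; no match; recursion stops.

Board, Fantasy, Games, Video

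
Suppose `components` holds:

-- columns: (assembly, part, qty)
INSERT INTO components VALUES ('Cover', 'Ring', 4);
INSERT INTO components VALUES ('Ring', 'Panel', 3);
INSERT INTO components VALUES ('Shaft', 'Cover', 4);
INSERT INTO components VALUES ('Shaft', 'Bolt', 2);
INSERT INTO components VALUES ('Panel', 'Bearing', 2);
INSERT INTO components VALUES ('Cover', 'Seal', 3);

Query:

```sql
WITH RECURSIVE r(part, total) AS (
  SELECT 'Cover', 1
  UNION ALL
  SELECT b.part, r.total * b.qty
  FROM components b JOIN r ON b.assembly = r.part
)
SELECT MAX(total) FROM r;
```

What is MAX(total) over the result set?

24

Base: (Cover, total=1).
Iteration 1: components of {Cover} -> Ring = 1*4 = 4, Seal = 1*3 = 3.
Iteration 2: components of {Ring,Seal} -> Panel = 4*3 = 12.
Iteration 3: components of {Panel} -> Bearing = 12*2 = 24.
Iteration 4: no further components; recursion stops.
total values: 1, 4, 3, 12, 24; the maximum is 24.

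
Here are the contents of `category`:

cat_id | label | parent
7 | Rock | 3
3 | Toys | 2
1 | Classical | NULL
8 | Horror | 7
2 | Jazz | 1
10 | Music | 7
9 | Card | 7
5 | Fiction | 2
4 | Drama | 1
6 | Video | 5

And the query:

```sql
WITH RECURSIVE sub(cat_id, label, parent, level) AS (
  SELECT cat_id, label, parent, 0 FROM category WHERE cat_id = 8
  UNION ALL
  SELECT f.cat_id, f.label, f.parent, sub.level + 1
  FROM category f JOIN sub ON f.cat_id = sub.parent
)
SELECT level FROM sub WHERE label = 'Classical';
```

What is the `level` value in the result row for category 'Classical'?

Base: cat_id=8 (Horror), parent=7, level 0.
Iteration 1: join on cat_id=7 -> Rock (id 7, parent=3, level 1).
Iteration 2: join on cat_id=3 -> Toys (id 3, parent=2, level 2).
Iteration 3: join on cat_id=2 -> Jazz (id 2, parent=1, level 3).
Iteration 4: join on cat_id=1 -> Classical (id 1, parent=NULL, level 4).
Iteration 5: parent is NULL; no match; recursion stops.

4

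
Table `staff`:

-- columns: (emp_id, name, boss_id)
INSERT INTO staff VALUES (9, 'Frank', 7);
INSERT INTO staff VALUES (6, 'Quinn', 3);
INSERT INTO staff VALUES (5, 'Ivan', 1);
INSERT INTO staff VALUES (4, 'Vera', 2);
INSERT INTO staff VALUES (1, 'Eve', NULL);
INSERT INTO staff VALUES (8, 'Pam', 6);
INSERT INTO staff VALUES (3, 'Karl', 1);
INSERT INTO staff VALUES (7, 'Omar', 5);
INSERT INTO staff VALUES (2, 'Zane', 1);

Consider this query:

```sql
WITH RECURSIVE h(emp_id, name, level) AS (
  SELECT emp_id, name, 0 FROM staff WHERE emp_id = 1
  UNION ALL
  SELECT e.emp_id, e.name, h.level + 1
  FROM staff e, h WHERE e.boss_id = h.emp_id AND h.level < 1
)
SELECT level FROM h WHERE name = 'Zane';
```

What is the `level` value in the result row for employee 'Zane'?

Base: emp_id=1 (Eve) at level 0.
Iteration 1: rows with boss_id in {1} -> Zane (id 2, level 1), Karl (id 3, level 1), Ivan (id 5, level 1).
Iteration 2: level < 1 fails for all current rows; recursion stops.

1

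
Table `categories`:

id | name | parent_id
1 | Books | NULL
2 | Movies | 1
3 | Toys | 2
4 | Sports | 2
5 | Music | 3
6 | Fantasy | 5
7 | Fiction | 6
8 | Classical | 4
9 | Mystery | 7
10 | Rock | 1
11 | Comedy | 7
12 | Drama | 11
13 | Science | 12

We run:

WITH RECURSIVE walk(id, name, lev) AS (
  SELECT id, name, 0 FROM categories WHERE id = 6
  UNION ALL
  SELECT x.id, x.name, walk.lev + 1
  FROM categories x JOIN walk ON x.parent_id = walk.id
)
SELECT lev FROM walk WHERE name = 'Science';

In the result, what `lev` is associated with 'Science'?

4

Base: id=6 (Fantasy) at lev 0.
Iteration 1: rows with parent_id in {6} -> Fiction (id 7, lev 1).
Iteration 2: rows with parent_id in {7} -> Mystery (id 9, lev 2), Comedy (id 11, lev 2).
Iteration 3: rows with parent_id in {9,11} -> Drama (id 12, lev 3).
Iteration 4: rows with parent_id in {12} -> Science (id 13, lev 4).
Iteration 5: no rows with parent_id in {13}; recursion stops.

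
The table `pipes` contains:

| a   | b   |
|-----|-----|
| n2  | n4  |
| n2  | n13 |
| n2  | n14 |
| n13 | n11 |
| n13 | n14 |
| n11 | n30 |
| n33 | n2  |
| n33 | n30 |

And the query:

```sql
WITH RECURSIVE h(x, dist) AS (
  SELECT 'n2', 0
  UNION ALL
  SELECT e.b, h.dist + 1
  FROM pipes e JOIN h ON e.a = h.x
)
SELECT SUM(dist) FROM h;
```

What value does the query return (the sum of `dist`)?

10

Base: (n2, dist=0).
Iteration 1: edges from {n2} -> (n13, dist=1), (n14, dist=1), (n4, dist=1).
Iteration 2: edges from {n13,n14,n4} -> (n11, dist=2), (n14, dist=2).
Iteration 3: edges from {n11,n14} -> (n30, dist=3).
Iteration 4: no outgoing edges from {n30}; recursion stops.
SUM(dist) = 0 + 1 + 1 + 1 + 2 + 2 + 3 = 10.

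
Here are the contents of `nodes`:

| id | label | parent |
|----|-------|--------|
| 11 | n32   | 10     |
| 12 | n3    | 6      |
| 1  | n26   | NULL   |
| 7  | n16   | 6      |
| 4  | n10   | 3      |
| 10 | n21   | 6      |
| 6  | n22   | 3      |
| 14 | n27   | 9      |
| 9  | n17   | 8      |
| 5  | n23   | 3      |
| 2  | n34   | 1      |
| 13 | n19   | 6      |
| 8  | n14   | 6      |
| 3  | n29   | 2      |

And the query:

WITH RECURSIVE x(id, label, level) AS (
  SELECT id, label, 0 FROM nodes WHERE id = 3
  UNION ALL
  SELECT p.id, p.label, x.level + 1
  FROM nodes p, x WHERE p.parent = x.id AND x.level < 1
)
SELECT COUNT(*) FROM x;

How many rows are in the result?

Base: id=3 (n29) at level 0.
Iteration 1: rows with parent in {3} -> n10 (id 4, level 1), n23 (id 5, level 1), n22 (id 6, level 1).
Iteration 2: level < 1 fails for all current rows; recursion stops.
Total rows emitted: 4.

4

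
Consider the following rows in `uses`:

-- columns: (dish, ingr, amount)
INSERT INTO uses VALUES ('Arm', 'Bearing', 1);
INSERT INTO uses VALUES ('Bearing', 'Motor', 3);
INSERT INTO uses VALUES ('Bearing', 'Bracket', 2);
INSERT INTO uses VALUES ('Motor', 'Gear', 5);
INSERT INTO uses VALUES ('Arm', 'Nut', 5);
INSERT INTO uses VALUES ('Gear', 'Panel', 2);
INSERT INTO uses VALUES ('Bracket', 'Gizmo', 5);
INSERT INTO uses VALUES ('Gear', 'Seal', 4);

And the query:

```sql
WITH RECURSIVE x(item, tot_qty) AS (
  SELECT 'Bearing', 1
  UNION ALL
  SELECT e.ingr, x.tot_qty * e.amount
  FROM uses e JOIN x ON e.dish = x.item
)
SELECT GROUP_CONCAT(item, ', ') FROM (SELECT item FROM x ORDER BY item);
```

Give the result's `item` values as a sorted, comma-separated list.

Base: (Bearing, tot_qty=1).
Iteration 1: components of {Bearing} -> Bracket = 1*2 = 2, Motor = 1*3 = 3.
Iteration 2: components of {Bracket,Motor} -> Gear = 3*5 = 15, Gizmo = 2*5 = 10.
Iteration 3: components of {Gear,Gizmo} -> Panel = 15*2 = 30, Seal = 15*4 = 60.
Iteration 4: no further components; recursion stops.

Bearing, Bracket, Gear, Gizmo, Motor, Panel, Seal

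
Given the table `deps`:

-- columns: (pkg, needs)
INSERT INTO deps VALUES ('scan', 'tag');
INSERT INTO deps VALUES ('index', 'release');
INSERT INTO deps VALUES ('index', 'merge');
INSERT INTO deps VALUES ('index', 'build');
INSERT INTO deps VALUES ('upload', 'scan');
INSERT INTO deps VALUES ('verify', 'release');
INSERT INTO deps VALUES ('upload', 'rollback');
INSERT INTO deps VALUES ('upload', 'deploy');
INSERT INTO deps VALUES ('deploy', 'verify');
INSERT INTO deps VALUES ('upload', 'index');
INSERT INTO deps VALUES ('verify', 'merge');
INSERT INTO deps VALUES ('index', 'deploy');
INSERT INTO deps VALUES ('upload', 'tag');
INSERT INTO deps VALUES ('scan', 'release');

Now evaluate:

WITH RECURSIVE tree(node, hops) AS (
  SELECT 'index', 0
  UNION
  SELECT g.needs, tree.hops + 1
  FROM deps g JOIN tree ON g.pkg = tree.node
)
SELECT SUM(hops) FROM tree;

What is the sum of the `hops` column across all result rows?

Base: (index, hops=0).
Iteration 1: edges from {index} -> (build, hops=1), (deploy, hops=1), (merge, hops=1), (release, hops=1).
Iteration 2: edges from {build,deploy,merge,release} -> (verify, hops=2).
Iteration 3: edges from {verify} -> (merge, hops=3), (release, hops=3).
Iteration 4: no outgoing edges from {merge,release}; recursion stops.
SUM(hops) = 0 + 1 + 1 + 1 + 1 + 2 + 3 + 3 = 12.

12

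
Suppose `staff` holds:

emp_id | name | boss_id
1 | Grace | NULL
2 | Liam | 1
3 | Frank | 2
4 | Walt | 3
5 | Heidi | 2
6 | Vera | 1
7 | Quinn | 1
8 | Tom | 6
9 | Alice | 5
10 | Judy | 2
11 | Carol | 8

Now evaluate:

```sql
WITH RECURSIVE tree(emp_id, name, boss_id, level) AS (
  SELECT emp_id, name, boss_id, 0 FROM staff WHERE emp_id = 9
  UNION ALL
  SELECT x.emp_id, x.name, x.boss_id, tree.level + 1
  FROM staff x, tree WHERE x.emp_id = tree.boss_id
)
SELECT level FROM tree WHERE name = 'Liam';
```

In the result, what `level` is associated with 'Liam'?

2

Base: emp_id=9 (Alice), boss_id=5, level 0.
Iteration 1: join on emp_id=5 -> Heidi (id 5, boss_id=2, level 1).
Iteration 2: join on emp_id=2 -> Liam (id 2, boss_id=1, level 2).
Iteration 3: join on emp_id=1 -> Grace (id 1, boss_id=NULL, level 3).
Iteration 4: boss_id is NULL; no match; recursion stops.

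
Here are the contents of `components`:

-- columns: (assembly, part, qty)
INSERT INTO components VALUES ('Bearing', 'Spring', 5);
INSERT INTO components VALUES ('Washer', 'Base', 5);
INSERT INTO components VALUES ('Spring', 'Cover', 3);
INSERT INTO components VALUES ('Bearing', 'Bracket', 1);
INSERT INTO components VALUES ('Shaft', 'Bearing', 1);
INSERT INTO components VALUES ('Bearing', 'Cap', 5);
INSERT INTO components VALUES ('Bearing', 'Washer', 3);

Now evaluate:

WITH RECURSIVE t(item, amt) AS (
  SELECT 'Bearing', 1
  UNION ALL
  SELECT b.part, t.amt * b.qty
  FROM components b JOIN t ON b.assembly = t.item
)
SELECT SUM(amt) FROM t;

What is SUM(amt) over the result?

45

Base: (Bearing, amt=1).
Iteration 1: components of {Bearing} -> Bracket = 1*1 = 1, Cap = 1*5 = 5, Spring = 1*5 = 5, Washer = 1*3 = 3.
Iteration 2: components of {Bracket,Cap,Spring,Washer} -> Base = 3*5 = 15, Cover = 5*3 = 15.
Iteration 3: no further components; recursion stops.
SUM(amt) = 1 + 5 + 3 + 1 + 5 + 15 + 15 = 45.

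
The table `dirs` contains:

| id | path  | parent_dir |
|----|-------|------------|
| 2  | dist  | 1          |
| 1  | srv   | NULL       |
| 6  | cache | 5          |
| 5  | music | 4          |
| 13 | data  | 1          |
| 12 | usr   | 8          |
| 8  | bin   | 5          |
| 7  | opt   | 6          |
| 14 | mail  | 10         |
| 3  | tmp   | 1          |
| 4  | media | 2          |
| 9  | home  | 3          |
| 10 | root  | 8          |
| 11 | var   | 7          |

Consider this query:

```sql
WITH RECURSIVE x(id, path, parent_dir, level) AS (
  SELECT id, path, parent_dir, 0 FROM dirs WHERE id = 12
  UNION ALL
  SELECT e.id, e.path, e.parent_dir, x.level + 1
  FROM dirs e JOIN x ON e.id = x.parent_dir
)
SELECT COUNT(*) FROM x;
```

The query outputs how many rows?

6

Base: id=12 (usr), parent_dir=8, level 0.
Iteration 1: join on id=8 -> bin (id 8, parent_dir=5, level 1).
Iteration 2: join on id=5 -> music (id 5, parent_dir=4, level 2).
Iteration 3: join on id=4 -> media (id 4, parent_dir=2, level 3).
Iteration 4: join on id=2 -> dist (id 2, parent_dir=1, level 4).
Iteration 5: join on id=1 -> srv (id 1, parent_dir=NULL, level 5).
Iteration 6: parent_dir is NULL; no match; recursion stops.
Total rows emitted: 6.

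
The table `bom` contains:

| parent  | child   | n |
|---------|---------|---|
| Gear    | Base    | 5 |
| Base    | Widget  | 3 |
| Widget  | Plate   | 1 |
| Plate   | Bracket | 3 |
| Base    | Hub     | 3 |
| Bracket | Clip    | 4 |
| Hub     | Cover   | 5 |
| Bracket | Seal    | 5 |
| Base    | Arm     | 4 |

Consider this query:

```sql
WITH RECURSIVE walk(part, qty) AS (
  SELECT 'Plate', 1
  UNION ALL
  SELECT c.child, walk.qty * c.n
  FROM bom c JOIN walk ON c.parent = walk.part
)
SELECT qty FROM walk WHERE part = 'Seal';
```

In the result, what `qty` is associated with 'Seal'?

15

Base: (Plate, qty=1).
Iteration 1: components of {Plate} -> Bracket = 1*3 = 3.
Iteration 2: components of {Bracket} -> Clip = 3*4 = 12, Seal = 3*5 = 15.
Iteration 3: no further components; recursion stops.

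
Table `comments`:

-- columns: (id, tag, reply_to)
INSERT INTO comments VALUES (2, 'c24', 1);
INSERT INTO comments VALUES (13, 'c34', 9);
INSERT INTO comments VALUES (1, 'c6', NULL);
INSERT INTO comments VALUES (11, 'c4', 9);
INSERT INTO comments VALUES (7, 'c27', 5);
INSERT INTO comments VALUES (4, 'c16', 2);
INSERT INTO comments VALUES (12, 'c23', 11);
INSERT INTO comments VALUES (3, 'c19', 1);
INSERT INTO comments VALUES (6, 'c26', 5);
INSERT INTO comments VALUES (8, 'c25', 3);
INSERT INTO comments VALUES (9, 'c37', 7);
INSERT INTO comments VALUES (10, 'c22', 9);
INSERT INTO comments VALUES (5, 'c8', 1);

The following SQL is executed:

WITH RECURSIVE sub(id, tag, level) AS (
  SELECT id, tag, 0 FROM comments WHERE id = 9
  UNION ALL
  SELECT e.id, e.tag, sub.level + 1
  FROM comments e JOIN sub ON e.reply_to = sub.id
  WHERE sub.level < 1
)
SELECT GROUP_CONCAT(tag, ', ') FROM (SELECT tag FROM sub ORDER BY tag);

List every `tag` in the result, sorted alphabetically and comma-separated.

c22, c34, c37, c4

Base: id=9 (c37) at level 0.
Iteration 1: rows with reply_to in {9} -> c22 (id 10, level 1), c4 (id 11, level 1), c34 (id 13, level 1).
Iteration 2: level < 1 fails for all current rows; recursion stops.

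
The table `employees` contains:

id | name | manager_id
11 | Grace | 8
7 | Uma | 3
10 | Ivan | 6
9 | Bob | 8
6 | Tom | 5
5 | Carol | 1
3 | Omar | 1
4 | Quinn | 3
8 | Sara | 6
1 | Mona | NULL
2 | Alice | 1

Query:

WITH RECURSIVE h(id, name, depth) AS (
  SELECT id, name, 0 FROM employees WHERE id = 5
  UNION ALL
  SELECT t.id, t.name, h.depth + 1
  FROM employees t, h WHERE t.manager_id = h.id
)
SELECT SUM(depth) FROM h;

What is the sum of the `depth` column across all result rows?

11

Base: id=5 (Carol) at depth 0.
Iteration 1: rows with manager_id in {5} -> Tom (id 6, depth 1).
Iteration 2: rows with manager_id in {6} -> Sara (id 8, depth 2), Ivan (id 10, depth 2).
Iteration 3: rows with manager_id in {8,10} -> Bob (id 9, depth 3), Grace (id 11, depth 3).
Iteration 4: no rows with manager_id in {9,11}; recursion stops.
SUM(depth) = 0 + 1 + 2 + 2 + 3 + 3 = 11.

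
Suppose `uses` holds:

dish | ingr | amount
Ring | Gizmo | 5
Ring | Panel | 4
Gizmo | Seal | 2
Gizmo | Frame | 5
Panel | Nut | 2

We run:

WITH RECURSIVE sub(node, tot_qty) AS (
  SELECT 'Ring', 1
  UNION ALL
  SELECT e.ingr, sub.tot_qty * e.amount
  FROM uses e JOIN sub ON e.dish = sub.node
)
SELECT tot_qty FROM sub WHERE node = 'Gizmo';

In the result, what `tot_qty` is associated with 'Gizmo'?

5

Base: (Ring, tot_qty=1).
Iteration 1: components of {Ring} -> Gizmo = 1*5 = 5, Panel = 1*4 = 4.
Iteration 2: components of {Gizmo,Panel} -> Frame = 5*5 = 25, Nut = 4*2 = 8, Seal = 5*2 = 10.
Iteration 3: no further components; recursion stops.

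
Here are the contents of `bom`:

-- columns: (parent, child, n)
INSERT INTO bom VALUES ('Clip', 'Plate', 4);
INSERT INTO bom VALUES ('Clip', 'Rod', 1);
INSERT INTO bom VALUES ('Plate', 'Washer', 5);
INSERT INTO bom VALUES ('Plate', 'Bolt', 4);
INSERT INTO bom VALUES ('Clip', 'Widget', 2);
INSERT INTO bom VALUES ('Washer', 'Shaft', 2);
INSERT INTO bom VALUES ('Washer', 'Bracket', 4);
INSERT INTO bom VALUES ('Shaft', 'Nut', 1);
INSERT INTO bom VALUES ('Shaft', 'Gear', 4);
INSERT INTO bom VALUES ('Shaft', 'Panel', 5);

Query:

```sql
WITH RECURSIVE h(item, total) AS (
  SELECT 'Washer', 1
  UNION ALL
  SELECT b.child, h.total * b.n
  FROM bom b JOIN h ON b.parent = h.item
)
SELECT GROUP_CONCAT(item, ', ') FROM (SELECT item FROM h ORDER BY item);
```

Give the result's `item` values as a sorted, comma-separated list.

Base: (Washer, total=1).
Iteration 1: components of {Washer} -> Bracket = 1*4 = 4, Shaft = 1*2 = 2.
Iteration 2: components of {Bracket,Shaft} -> Gear = 2*4 = 8, Nut = 2*1 = 2, Panel = 2*5 = 10.
Iteration 3: no further components; recursion stops.

Bracket, Gear, Nut, Panel, Shaft, Washer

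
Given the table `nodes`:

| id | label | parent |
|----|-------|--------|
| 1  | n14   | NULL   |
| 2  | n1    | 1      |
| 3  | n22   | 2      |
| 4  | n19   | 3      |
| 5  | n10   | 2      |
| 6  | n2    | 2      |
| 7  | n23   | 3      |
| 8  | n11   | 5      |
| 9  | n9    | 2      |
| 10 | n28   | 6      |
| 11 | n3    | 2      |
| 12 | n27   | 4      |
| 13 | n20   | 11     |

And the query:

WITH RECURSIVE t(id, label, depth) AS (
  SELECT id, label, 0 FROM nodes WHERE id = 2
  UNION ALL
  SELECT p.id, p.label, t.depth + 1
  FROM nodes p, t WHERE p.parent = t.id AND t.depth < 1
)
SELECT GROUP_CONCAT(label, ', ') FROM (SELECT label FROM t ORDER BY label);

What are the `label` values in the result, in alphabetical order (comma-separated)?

Base: id=2 (n1) at depth 0.
Iteration 1: rows with parent in {2} -> n22 (id 3, depth 1), n10 (id 5, depth 1), n2 (id 6, depth 1), n9 (id 9, depth 1), n3 (id 11, depth 1).
Iteration 2: depth < 1 fails for all current rows; recursion stops.

n1, n10, n2, n22, n3, n9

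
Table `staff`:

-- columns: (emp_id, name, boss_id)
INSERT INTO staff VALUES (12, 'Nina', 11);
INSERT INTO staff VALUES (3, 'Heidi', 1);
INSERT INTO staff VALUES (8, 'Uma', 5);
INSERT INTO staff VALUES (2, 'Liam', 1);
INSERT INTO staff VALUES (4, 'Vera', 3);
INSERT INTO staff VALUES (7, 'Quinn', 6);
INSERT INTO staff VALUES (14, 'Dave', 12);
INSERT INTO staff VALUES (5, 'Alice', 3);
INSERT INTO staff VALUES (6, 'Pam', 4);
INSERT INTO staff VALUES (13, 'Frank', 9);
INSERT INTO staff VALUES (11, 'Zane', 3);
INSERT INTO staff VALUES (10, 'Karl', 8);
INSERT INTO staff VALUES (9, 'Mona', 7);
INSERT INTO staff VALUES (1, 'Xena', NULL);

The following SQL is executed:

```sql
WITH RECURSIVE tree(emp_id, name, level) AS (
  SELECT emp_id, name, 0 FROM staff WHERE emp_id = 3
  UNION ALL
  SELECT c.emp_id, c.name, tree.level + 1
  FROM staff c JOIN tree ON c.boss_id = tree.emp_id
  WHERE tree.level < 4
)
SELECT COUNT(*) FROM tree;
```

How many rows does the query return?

Base: emp_id=3 (Heidi) at level 0.
Iteration 1: rows with boss_id in {3} -> Vera (id 4, level 1), Alice (id 5, level 1), Zane (id 11, level 1).
Iteration 2: rows with boss_id in {4,5,11} -> Pam (id 6, level 2), Uma (id 8, level 2), Nina (id 12, level 2).
Iteration 3: rows with boss_id in {6,8,12} -> Quinn (id 7, level 3), Karl (id 10, level 3), Dave (id 14, level 3).
Iteration 4: rows with boss_id in {7,10,14} -> Mona (id 9, level 4).
Iteration 5: level < 4 fails for all current rows; recursion stops.
Total rows emitted: 11.

11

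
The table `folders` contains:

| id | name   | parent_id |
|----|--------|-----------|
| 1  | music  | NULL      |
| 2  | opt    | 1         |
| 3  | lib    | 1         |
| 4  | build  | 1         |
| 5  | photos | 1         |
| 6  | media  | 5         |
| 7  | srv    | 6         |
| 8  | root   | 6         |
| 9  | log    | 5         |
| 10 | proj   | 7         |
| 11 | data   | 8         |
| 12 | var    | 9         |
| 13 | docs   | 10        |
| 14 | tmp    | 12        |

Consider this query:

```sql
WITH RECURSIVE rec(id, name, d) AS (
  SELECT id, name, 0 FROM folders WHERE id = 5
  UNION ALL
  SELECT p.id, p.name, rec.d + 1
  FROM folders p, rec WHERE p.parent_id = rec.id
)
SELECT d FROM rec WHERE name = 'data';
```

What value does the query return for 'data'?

3

Base: id=5 (photos) at d 0.
Iteration 1: rows with parent_id in {5} -> media (id 6, d 1), log (id 9, d 1).
Iteration 2: rows with parent_id in {6,9} -> srv (id 7, d 2), root (id 8, d 2), var (id 12, d 2).
Iteration 3: rows with parent_id in {7,8,12} -> proj (id 10, d 3), data (id 11, d 3), tmp (id 14, d 3).
Iteration 4: rows with parent_id in {10,11,14} -> docs (id 13, d 4).
Iteration 5: no rows with parent_id in {13}; recursion stops.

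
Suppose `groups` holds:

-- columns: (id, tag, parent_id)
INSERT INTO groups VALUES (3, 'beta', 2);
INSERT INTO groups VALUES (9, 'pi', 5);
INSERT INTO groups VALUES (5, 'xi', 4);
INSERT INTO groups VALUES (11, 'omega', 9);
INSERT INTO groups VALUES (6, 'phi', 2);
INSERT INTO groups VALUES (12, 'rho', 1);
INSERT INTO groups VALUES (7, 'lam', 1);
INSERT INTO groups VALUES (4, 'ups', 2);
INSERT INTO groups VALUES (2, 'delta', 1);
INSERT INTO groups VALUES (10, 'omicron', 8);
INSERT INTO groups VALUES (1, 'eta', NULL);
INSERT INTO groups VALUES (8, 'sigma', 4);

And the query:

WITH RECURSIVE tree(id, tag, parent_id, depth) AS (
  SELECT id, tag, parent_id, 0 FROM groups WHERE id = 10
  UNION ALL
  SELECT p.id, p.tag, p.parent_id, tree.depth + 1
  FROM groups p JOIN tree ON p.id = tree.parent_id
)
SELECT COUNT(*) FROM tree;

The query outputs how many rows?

Base: id=10 (omicron), parent_id=8, depth 0.
Iteration 1: join on id=8 -> sigma (id 8, parent_id=4, depth 1).
Iteration 2: join on id=4 -> ups (id 4, parent_id=2, depth 2).
Iteration 3: join on id=2 -> delta (id 2, parent_id=1, depth 3).
Iteration 4: join on id=1 -> eta (id 1, parent_id=NULL, depth 4).
Iteration 5: parent_id is NULL; no match; recursion stops.
Total rows emitted: 5.

5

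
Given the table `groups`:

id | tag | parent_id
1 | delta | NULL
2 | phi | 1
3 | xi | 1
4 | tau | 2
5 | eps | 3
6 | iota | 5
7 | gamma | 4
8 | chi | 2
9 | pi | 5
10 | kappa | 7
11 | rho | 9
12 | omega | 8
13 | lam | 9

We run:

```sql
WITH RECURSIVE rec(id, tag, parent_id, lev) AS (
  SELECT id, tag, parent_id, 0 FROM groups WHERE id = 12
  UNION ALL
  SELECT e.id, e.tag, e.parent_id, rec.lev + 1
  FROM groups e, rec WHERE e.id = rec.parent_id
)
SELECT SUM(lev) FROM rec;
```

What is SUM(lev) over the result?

Base: id=12 (omega), parent_id=8, lev 0.
Iteration 1: join on id=8 -> chi (id 8, parent_id=2, lev 1).
Iteration 2: join on id=2 -> phi (id 2, parent_id=1, lev 2).
Iteration 3: join on id=1 -> delta (id 1, parent_id=NULL, lev 3).
Iteration 4: parent_id is NULL; no match; recursion stops.
SUM(lev) = 0 + 1 + 2 + 3 = 6.

6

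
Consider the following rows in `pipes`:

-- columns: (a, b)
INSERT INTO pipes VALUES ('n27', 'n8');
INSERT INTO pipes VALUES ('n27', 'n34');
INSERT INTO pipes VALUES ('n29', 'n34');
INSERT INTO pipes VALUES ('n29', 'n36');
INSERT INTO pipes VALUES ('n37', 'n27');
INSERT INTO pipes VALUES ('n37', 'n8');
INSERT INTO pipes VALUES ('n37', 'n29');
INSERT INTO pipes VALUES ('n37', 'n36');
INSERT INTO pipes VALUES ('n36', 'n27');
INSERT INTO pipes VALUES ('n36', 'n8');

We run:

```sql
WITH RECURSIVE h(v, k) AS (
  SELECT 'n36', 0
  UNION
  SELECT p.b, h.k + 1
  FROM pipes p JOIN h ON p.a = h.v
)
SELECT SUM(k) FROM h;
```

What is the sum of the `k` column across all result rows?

6

Base: (n36, k=0).
Iteration 1: edges from {n36} -> (n27, k=1), (n8, k=1).
Iteration 2: edges from {n27,n8} -> (n34, k=2), (n8, k=2).
Iteration 3: no outgoing edges from {n34,n8}; recursion stops.
SUM(k) = 0 + 1 + 1 + 2 + 2 = 6.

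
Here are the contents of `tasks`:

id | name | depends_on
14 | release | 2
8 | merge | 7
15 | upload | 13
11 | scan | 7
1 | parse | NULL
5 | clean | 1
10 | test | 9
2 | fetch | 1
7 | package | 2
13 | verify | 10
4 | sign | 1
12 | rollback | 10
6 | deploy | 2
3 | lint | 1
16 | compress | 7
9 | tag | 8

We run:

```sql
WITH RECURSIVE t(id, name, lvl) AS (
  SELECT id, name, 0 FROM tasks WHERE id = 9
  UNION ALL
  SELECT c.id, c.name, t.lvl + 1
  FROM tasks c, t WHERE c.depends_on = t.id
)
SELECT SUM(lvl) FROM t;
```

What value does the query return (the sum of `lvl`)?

8

Base: id=9 (tag) at lvl 0.
Iteration 1: rows with depends_on in {9} -> test (id 10, lvl 1).
Iteration 2: rows with depends_on in {10} -> rollback (id 12, lvl 2), verify (id 13, lvl 2).
Iteration 3: rows with depends_on in {12,13} -> upload (id 15, lvl 3).
Iteration 4: no rows with depends_on in {15}; recursion stops.
SUM(lvl) = 0 + 1 + 2 + 2 + 3 = 8.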